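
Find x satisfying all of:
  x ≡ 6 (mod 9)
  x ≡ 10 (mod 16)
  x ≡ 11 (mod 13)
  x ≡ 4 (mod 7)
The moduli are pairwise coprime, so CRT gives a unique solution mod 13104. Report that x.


Product of moduli M = 9 · 16 · 13 · 7 = 13104.
Merge one congruence at a time:
  Start: x ≡ 6 (mod 9).
  Combine with x ≡ 10 (mod 16); new modulus lcm = 144.
    Write x = 6 + 9·t and substitute into x ≡ 10 (mod 16): 9·t ≡ 10 − 6 = 4 (mod 16).
    The inverse of 9 mod 16 is 9 (since 9·9 = 81 = 5·16 + 1), so t ≡ 9·4 = 36 ≡ 4 (mod 16).
    Then x = 6 + 9·4 = 42, valid modulo lcm(9, 16) = 144: x ≡ 42 (mod 144).
  Combine with x ≡ 11 (mod 13); new modulus lcm = 1872.
    Write x = 42 + 144·t and substitute into x ≡ 11 (mod 13): 144·t ≡ 11 − 42 = -31 (mod 13).
    Reduce coefficients mod 13: 1·t ≡ 8 (mod 13).
    So t ≡ 8 (mod 13).
    Then x = 42 + 144·8 = 1194, valid modulo lcm(144, 13) = 1872: x ≡ 1194 (mod 1872).
  Combine with x ≡ 4 (mod 7); new modulus lcm = 13104.
    Write x = 1194 + 1872·t and substitute into x ≡ 4 (mod 7): 1872·t ≡ 4 − 1194 = -1190 (mod 7).
    Reduce coefficients mod 7: 3·t ≡ 0 (mod 7).
    The inverse of 3 mod 7 is 5 (since 3·5 = 15 = 2·7 + 1), so t ≡ 5·0 = 0 ≡ 0 (mod 7).
    Then x = 1194 + 1872·0 = 1194, valid modulo lcm(1872, 7) = 13104: x ≡ 1194 (mod 13104).
Verify against each original: 1194 mod 9 = 6, 1194 mod 16 = 10, 1194 mod 13 = 11, 1194 mod 7 = 4.

x ≡ 1194 (mod 13104).


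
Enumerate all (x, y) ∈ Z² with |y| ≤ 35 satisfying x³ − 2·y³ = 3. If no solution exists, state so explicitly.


The equation is x³ - 2y³ = 3. For fixed y, x³ = 2·y³ + 3, so a solution requires the RHS to be a perfect cube.
Strategy: iterate y from -35 to 35, compute RHS = 2·y³ + 3, and check whether it is a (positive or negative) perfect cube.
Check small values of y:
  y = 0: RHS = 3 is not a perfect cube.
  y = 1: RHS = 5 is not a perfect cube.
  y = -1: RHS = 1 = (1)³ ⇒ x = 1 works.
  y = 2: RHS = 19 is not a perfect cube.
  y = -2: RHS = -13 is not a perfect cube.
  y = 3: RHS = 57 is not a perfect cube.
  y = -3: RHS = -51 is not a perfect cube.
Continuing, at y = -4: RHS = -125 = (-5)³ ⇒ x = -5 works.
Searching the remaining y in |y| ≤ 35 finds no further solutions.
Collected solutions: (1, -1), (-5, -4).

Solutions (with |y| ≤ 35): (1, -1), (-5, -4).


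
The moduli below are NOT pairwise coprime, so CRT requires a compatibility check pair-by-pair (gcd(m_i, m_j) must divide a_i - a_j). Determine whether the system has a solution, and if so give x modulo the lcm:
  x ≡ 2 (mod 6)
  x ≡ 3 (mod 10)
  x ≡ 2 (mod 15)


Moduli 6, 10, 15 are not pairwise coprime, so CRT works modulo lcm(m_i) when all pairwise compatibility conditions hold.
Pairwise compatibility: gcd(m_i, m_j) must divide a_i - a_j for every pair.
Merge one congruence at a time:
  Start: x ≡ 2 (mod 6).
  Combine with x ≡ 3 (mod 10): gcd(6, 10) = 2, and 3 - 2 = 1 is NOT divisible by 2.
    ⇒ system is inconsistent (no integer solution).

No solution (the system is inconsistent).


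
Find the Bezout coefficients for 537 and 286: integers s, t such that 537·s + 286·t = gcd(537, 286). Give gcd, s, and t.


Euclidean algorithm on (537, 286) — divide until remainder is 0:
  537 = 1 · 286 + 251
  286 = 1 · 251 + 35
  251 = 7 · 35 + 6
  35 = 5 · 6 + 5
  6 = 1 · 5 + 1
  5 = 5 · 1 + 0
gcd(537, 286) = 1.
Track Bezout coefficients alongside the remainders: start with r₀ = 537 = a·1 + b·0 (s = 1, t = 0) and r₁ = 286 = a·0 + b·1 (s = 0, t = 1); each new remainder r_{k+1} = r_{k-1} − q_k·r_k inherits s_{k+1} = s_{k-1} − q_k·s_k, t_{k+1} = t_{k-1} − q_k·t_k, so r_k = a·s_k + b·t_k at every step:
  q = 1: r = 251, s = 1 − 1·0 = 1, t = 0 − 1·1 = -1  (check: 537·1 + 286·(-1) = 251)
  q = 1: r = 35, s = 0 − 1·1 = -1, t = 1 − 1·(-1) = 2  (check: 537·(-1) + 286·2 = 35)
  q = 7: r = 6, s = 1 − 7·(-1) = 8, t = -1 − 7·2 = -15  (check: 537·8 + 286·(-15) = 6)
  q = 5: r = 5, s = -1 − 5·8 = -41, t = 2 − 5·(-15) = 77  (check: 537·(-41) + 286·77 = 5)
  q = 1: r = 1, s = 8 − 1·(-41) = 49, t = -15 − 1·77 = -92  (check: 537·49 + 286·(-92) = 1)
The row with r = 1 (the gcd) gives the Bezout coefficients s = 49, t = -92.
Result: 537 · (49) + 286 · (-92) = 1.

gcd(537, 286) = 1; s = 49, t = -92 (check: 537·49 + 286·(-92) = 1).


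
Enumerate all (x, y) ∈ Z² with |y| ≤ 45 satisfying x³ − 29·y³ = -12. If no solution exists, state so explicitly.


The equation is x³ - 29y³ = -12. For fixed y, x³ = 29·y³ − 12, so a solution requires the RHS to be a perfect cube.
Strategy: iterate y from -45 to 45, compute RHS = 29·y³ − 12, and check whether it is a (positive or negative) perfect cube.
Check small values of y:
  y = 0: RHS = -12 is not a perfect cube.
  y = 1: RHS = 17 is not a perfect cube.
  y = -1: RHS = -41 is not a perfect cube.
  y = 2: RHS = 220 is not a perfect cube.
  y = -2: RHS = -244 is not a perfect cube.
  y = 3: RHS = 771 is not a perfect cube.
  y = -3: RHS = -795 is not a perfect cube.
Continuing the search up to |y| = 45 finds no solutions either.
No (x, y) in the scanned range satisfies the equation.

No integer solutions with |y| ≤ 45.


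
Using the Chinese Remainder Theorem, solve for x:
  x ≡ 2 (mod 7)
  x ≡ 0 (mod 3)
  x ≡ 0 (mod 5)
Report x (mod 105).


Moduli 7, 3, 5 are pairwise coprime; by CRT there is a unique solution modulo M = 7 · 3 · 5 = 105.
Solve pairwise, accumulating the modulus:
  Start with x ≡ 2 (mod 7).
  Combine with x ≡ 0 (mod 3): since gcd(7, 3) = 1, we get a unique residue mod 21.
    Write x = 2 + 7·t and substitute into x ≡ 0 (mod 3): 7·t ≡ 0 − 2 = -2 (mod 3).
    Reduce coefficients mod 3: 1·t ≡ 1 (mod 3).
    So t ≡ 1 (mod 3).
    Then x = 2 + 7·1 = 9, valid modulo lcm(7, 3) = 21: x ≡ 9 (mod 21).
  Combine with x ≡ 0 (mod 5): since gcd(21, 5) = 1, we get a unique residue mod 105.
    Write x = 9 + 21·t and substitute into x ≡ 0 (mod 5): 21·t ≡ 0 − 9 = -9 (mod 5).
    Reduce coefficients mod 5: 1·t ≡ 1 (mod 5).
    So t ≡ 1 (mod 5).
    Then x = 9 + 21·1 = 30, valid modulo lcm(21, 5) = 105: x ≡ 30 (mod 105).
Verify: 30 mod 7 = 2 ✓, 30 mod 3 = 0 ✓, 30 mod 5 = 0 ✓.

x ≡ 30 (mod 105).


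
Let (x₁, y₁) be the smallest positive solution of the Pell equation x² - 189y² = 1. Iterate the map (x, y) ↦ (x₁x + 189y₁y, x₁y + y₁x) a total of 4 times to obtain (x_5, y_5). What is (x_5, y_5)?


Step 1: Find the fundamental solution (x₁, y₁) of x² - 189y² = 1.
  Expand √189 as a continued fraction. a₀ = ⌊√189⌋ = 13; iterate m_{k+1} = d_k·a_k − m_k, d_{k+1} = (189 − m_{k+1}²)/d_k, a_{k+1} = ⌊(a₀ + m_{k+1})/d_{k+1}⌋ (starting m₀ = 0, d₀ = 1), with convergents p_k = a_k·p_{k-1} + p_{k-2}, q_k = a_k·q_{k-1} + q_{k-2} (p₋₁ = 1, q₋₁ = 0):
  k = 0: a₀ = 13; p₀/q₀ = 13/1; p₀² − 189·q₀² = 169 − 189 = -20.
  k = 1: m = 13, d = 20, a = ⌊(13 + 13)/20⌋ = 1; p/q = (1·13 + 1)/(1·1 + 0) = 14/1; p² − 189·q² = 196 − 189 = 7.
  k = 2: m = 7, d = 7, a = ⌊(13 + 7)/7⌋ = 2; p/q = (2·14 + 13)/(2·1 + 1) = 41/3; p² − 189·q² = 1681 − 1701 = -20.
  k = 3: m = 7, d = 20, a = ⌊(13 + 7)/20⌋ = 1; p/q = (1·41 + 14)/(1·3 + 1) = 55/4; p² − 189·q² = 3025 − 3024 = 1.
  The first convergent with p² − 189·q² = 1 gives the fundamental solution (x₁, y₁) = (55, 4).
Step 2: Apply the recurrence (x_{n+1}, y_{n+1}) = (x₁x_n + 189y₁y_n, x₁y_n + y₁x_n) repeatedly.
  From (x_1, y_1) = (55, 4): x_2 = 55·55 + 189·4·4 = 6049; y_2 = 55·4 + 4·55 = 440.
  From (x_2, y_2) = (6049, 440): x_3 = 55·6049 + 189·4·440 = 665335; y_3 = 55·440 + 4·6049 = 48396.
  From (x_3, y_3) = (665335, 48396): x_4 = 55·665335 + 189·4·48396 = 73180801; y_4 = 55·48396 + 4·665335 = 5323120.
  From (x_4, y_4) = (73180801, 5323120): x_5 = 55·73180801 + 189·4·5323120 = 8049222775; y_5 = 55·5323120 + 4·73180801 = 585494804.
Step 3: Verify x_5² - 189·y_5² = 64789987281578700625 - 64789987281578700624 = 1 (should be 1). ✓

(x_1, y_1) = (55, 4); (x_5, y_5) = (8049222775, 585494804).


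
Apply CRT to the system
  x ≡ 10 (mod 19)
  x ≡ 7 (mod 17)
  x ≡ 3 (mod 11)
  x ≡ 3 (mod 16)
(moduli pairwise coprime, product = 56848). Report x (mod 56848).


Product of moduli M = 19 · 17 · 11 · 16 = 56848.
Merge one congruence at a time:
  Start: x ≡ 10 (mod 19).
  Combine with x ≡ 7 (mod 17); new modulus lcm = 323.
    Write x = 10 + 19·t and substitute into x ≡ 7 (mod 17): 19·t ≡ 7 − 10 = -3 (mod 17).
    Reduce coefficients mod 17: 2·t ≡ 14 (mod 17).
    The inverse of 2 mod 17 is 9 (since 2·9 = 18 = 1·17 + 1), so t ≡ 9·14 = 126 ≡ 7 (mod 17).
    Then x = 10 + 19·7 = 143, valid modulo lcm(19, 17) = 323: x ≡ 143 (mod 323).
  Combine with x ≡ 3 (mod 11); new modulus lcm = 3553.
    Write x = 143 + 323·t and substitute into x ≡ 3 (mod 11): 323·t ≡ 3 − 143 = -140 (mod 11).
    Reduce coefficients mod 11: 4·t ≡ 3 (mod 11).
    The inverse of 4 mod 11 is 3 (since 4·3 = 12 = 1·11 + 1), so t ≡ 3·3 = 9 ≡ 9 (mod 11).
    Then x = 143 + 323·9 = 3050, valid modulo lcm(323, 11) = 3553: x ≡ 3050 (mod 3553).
  Combine with x ≡ 3 (mod 16); new modulus lcm = 56848.
    Write x = 3050 + 3553·t and substitute into x ≡ 3 (mod 16): 3553·t ≡ 3 − 3050 = -3047 (mod 16).
    Reduce coefficients mod 16: 1·t ≡ 9 (mod 16).
    So t ≡ 9 (mod 16).
    Then x = 3050 + 3553·9 = 35027, valid modulo lcm(3553, 16) = 56848: x ≡ 35027 (mod 56848).
Verify against each original: 35027 mod 19 = 10, 35027 mod 17 = 7, 35027 mod 11 = 3, 35027 mod 16 = 3.

x ≡ 35027 (mod 56848).


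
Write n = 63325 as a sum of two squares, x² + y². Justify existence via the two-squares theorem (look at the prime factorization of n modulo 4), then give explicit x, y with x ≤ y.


Step 1: Factor n = 63325 = 5^2 · 17 · 149.
Step 2: Check the mod-4 condition on each prime factor: 5 ≡ 1 (mod 4), exponent 2; 17 ≡ 1 (mod 4), exponent 1; 149 ≡ 1 (mod 4), exponent 1.
All primes ≡ 3 (mod 4) appear to even exponent (or don't appear), so by the two-squares theorem n IS expressible as a sum of two squares.
Step 3: Build a representation. Group n = k² · m with k = 5 and m = 17 · 149 = 2533 (a product of primes ≡ 1 (mod 4)); a representation of m scales to one of n via (k·x)² + (k·y)² = k²(x² + y²). Each prime p ≡ 1 (mod 4) is itself a sum of two squares; find a² by testing p − a² for a perfect square:
  17: 17 − 1² = 16 = 4² ⇒ 17 = 1² + 4².
  149: 149 − 1² = 148, 149 − 2² = 145, 149 − 3² = 140, 149 − 4² = 133, 149 − 5² = 124, 149 − 6² = 113, 149 − 7² = 100 = 10² ⇒ 149 = 7² + 10².
  Combine using the Brahmagupta–Fibonacci identity (a² + b²)(c² + d²) = (ac − bd)² + (ad + bc)² = (ac + bd)² + (ad − bc)²:
  17 · 149 = 2533: from (1² + 4²)(7² + 10²), take (1·7 − 4·10, 1·10 + 4·7) = (7 − 40, 10 + 28) = (-33, 38); dropping signs (only squares matter) gives (33, 38); check 33² + 38² = 1089 + 1444 = 2533 ✓.
  Scale by k = 5: (5·33, 5·38) = (165, 190).
Step 4: Order so x ≤ y and verify: 165² + 190² = 27225 + 36100 = 63325 = n. ✓

n = 63325 = 165² + 190² (one valid representation with x ≤ y).


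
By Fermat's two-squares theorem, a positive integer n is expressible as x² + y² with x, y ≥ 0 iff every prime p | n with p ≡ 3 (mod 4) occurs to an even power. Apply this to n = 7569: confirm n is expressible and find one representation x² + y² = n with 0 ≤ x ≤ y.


Step 1: Factor n = 7569 = 3^2 · 29^2.
Step 2: Check the mod-4 condition on each prime factor: 3 ≡ 3 (mod 4), exponent 2 (must be even); 29 ≡ 1 (mod 4), exponent 2.
All primes ≡ 3 (mod 4) appear to even exponent (or don't appear), so by the two-squares theorem n IS expressible as a sum of two squares.
Step 3: Build a representation. Group n = k² · m with k = 3 and m = 29 · 29 = 841 (a product of primes ≡ 1 (mod 4)); a representation of m scales to one of n via (k·x)² + (k·y)² = k²(x² + y²). Each prime p ≡ 1 (mod 4) is itself a sum of two squares; find a² by testing p − a² for a perfect square:
  29: 29 − 1² = 28, 29 − 2² = 25 = 5² ⇒ 29 = 2² + 5².
  Combine using the Brahmagupta–Fibonacci identity (a² + b²)(c² + d²) = (ac − bd)² + (ad + bc)² = (ac + bd)² + (ad − bc)²:
  29 · 29 = 841: from (2² + 5²)(2² + 5²), take (2·2 − 5·5, 2·5 + 5·2) = (4 − 25, 10 + 10) = (-21, 20); dropping signs (only squares matter) gives (21, 20); check 21² + 20² = 441 + 400 = 841 ✓.
  Scale by k = 3: (3·21, 3·20) = (63, 60).
Step 4: Order so x ≤ y and verify: 60² + 63² = 3600 + 3969 = 7569 = n. ✓

n = 7569 = 60² + 63² (one valid representation with x ≤ y).


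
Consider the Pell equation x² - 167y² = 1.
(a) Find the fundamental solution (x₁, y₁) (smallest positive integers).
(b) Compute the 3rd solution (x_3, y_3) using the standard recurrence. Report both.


Step 1: Find the fundamental solution (x₁, y₁) of x² - 167y² = 1.
  Expand √167 as a continued fraction. a₀ = ⌊√167⌋ = 12; iterate m_{k+1} = d_k·a_k − m_k, d_{k+1} = (167 − m_{k+1}²)/d_k, a_{k+1} = ⌊(a₀ + m_{k+1})/d_{k+1}⌋ (starting m₀ = 0, d₀ = 1), with convergents p_k = a_k·p_{k-1} + p_{k-2}, q_k = a_k·q_{k-1} + q_{k-2} (p₋₁ = 1, q₋₁ = 0):
  k = 0: a₀ = 12; p₀/q₀ = 12/1; p₀² − 167·q₀² = 144 − 167 = -23.
  k = 1: m = 12, d = 23, a = ⌊(12 + 12)/23⌋ = 1; p/q = (1·12 + 1)/(1·1 + 0) = 13/1; p² − 167·q² = 169 − 167 = 2.
  k = 2: m = 11, d = 2, a = ⌊(12 + 11)/2⌋ = 11; p/q = (11·13 + 12)/(11·1 + 1) = 155/12; p² − 167·q² = 24025 − 24048 = -23.
  k = 3: m = 11, d = 23, a = ⌊(12 + 11)/23⌋ = 1; p/q = (1·155 + 13)/(1·12 + 1) = 168/13; p² − 167·q² = 28224 − 28223 = 1.
  The first convergent with p² − 167·q² = 1 gives the fundamental solution (x₁, y₁) = (168, 13).
Step 2: Apply the recurrence (x_{n+1}, y_{n+1}) = (x₁x_n + 167y₁y_n, x₁y_n + y₁x_n) repeatedly.
  From (x_1, y_1) = (168, 13): x_2 = 168·168 + 167·13·13 = 56447; y_2 = 168·13 + 13·168 = 4368.
  From (x_2, y_2) = (56447, 4368): x_3 = 168·56447 + 167·13·4368 = 18966024; y_3 = 168·4368 + 13·56447 = 1467635.
Step 3: Verify x_3² - 167·y_3² = 359710066368576 - 359710066368575 = 1 (should be 1). ✓

(x_1, y_1) = (168, 13); (x_3, y_3) = (18966024, 1467635).


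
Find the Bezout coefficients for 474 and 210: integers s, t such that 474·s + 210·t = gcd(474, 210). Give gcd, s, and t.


Euclidean algorithm on (474, 210) — divide until remainder is 0:
  474 = 2 · 210 + 54
  210 = 3 · 54 + 48
  54 = 1 · 48 + 6
  48 = 8 · 6 + 0
gcd(474, 210) = 6.
Track Bezout coefficients alongside the remainders: start with r₀ = 474 = a·1 + b·0 (s = 1, t = 0) and r₁ = 210 = a·0 + b·1 (s = 0, t = 1); each new remainder r_{k+1} = r_{k-1} − q_k·r_k inherits s_{k+1} = s_{k-1} − q_k·s_k, t_{k+1} = t_{k-1} − q_k·t_k, so r_k = a·s_k + b·t_k at every step:
  q = 2: r = 54, s = 1 − 2·0 = 1, t = 0 − 2·1 = -2  (check: 474·1 + 210·(-2) = 54)
  q = 3: r = 48, s = 0 − 3·1 = -3, t = 1 − 3·(-2) = 7  (check: 474·(-3) + 210·7 = 48)
  q = 1: r = 6, s = 1 − 1·(-3) = 4, t = -2 − 1·7 = -9  (check: 474·4 + 210·(-9) = 6)
The row with r = 6 (the gcd) gives the Bezout coefficients s = 4, t = -9.
Result: 474 · (4) + 210 · (-9) = 6.

gcd(474, 210) = 6; s = 4, t = -9 (check: 474·4 + 210·(-9) = 6).


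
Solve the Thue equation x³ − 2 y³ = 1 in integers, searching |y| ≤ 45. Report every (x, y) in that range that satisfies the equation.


The equation is x³ - 2y³ = 1. For fixed y, x³ = 2·y³ + 1, so a solution requires the RHS to be a perfect cube.
Strategy: iterate y from -45 to 45, compute RHS = 2·y³ + 1, and check whether it is a (positive or negative) perfect cube.
Check small values of y:
  y = 0: RHS = 1 = (1)³ ⇒ x = 1 works.
  y = 1: RHS = 3 is not a perfect cube.
  y = -1: RHS = -1 = (-1)³ ⇒ x = -1 works.
  y = 2: RHS = 17 is not a perfect cube.
  y = -2: RHS = -15 is not a perfect cube.
  y = 3: RHS = 55 is not a perfect cube.
  y = -3: RHS = -53 is not a perfect cube.
Continuing the search up to |y| = 45 finds no further solutions beyond those listed.
Collected solutions: (1, 0), (-1, -1).

Solutions (with |y| ≤ 45): (1, 0), (-1, -1).


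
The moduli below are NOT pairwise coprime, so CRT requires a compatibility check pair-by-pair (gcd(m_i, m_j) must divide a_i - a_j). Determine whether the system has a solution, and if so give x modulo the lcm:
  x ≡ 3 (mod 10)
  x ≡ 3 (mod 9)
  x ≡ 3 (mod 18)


Moduli 10, 9, 18 are not pairwise coprime, so CRT works modulo lcm(m_i) when all pairwise compatibility conditions hold.
Pairwise compatibility: gcd(m_i, m_j) must divide a_i - a_j for every pair.
Merge one congruence at a time:
  Start: x ≡ 3 (mod 10).
  Combine with x ≡ 3 (mod 9): gcd(10, 9) = 1; 3 - 3 = 0, which IS divisible by 1, so compatible.
    Write x = 3 + 10·t and substitute into x ≡ 3 (mod 9): 10·t ≡ 3 − 3 = 0 (mod 9).
    Reduce coefficients mod 9: 1·t ≡ 0 (mod 9).
    So t ≡ 0 (mod 9).
    Then x = 3 + 10·0 = 3, valid modulo lcm(10, 9) = 90: x ≡ 3 (mod 90).
  Combine with x ≡ 3 (mod 18): gcd(90, 18) = 18; 3 - 3 = 0, which IS divisible by 18, so compatible.
    Write x = 3 + 90·t and substitute into x ≡ 3 (mod 18): 90·t ≡ 3 − 3 = 0 (mod 18).
    Divide the congruence (and modulus) by g = 18: 5·t ≡ 0 (mod 1).
    Modulo 1 every t works; take t = 0.
    Then x = 3 + 90·0 = 3, valid modulo lcm(90, 18) = 90: x ≡ 3 (mod 90).
Verify: 3 mod 10 = 3, 3 mod 9 = 3, 3 mod 18 = 3.

x ≡ 3 (mod 90).


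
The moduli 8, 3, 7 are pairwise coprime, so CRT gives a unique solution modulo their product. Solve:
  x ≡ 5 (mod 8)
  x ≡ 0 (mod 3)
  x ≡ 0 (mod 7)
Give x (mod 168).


Moduli 8, 3, 7 are pairwise coprime; by CRT there is a unique solution modulo M = 8 · 3 · 7 = 168.
Solve pairwise, accumulating the modulus:
  Start with x ≡ 5 (mod 8).
  Combine with x ≡ 0 (mod 3): since gcd(8, 3) = 1, we get a unique residue mod 24.
    Write x = 5 + 8·t and substitute into x ≡ 0 (mod 3): 8·t ≡ 0 − 5 = -5 (mod 3).
    Reduce coefficients mod 3: 2·t ≡ 1 (mod 3).
    The inverse of 2 mod 3 is 2 (since 2·2 = 4 = 1·3 + 1), so t ≡ 2·1 = 2 ≡ 2 (mod 3).
    Then x = 5 + 8·2 = 21, valid modulo lcm(8, 3) = 24: x ≡ 21 (mod 24).
  Combine with x ≡ 0 (mod 7): since gcd(24, 7) = 1, we get a unique residue mod 168.
    Write x = 21 + 24·t and substitute into x ≡ 0 (mod 7): 24·t ≡ 0 − 21 = -21 (mod 7).
    Reduce coefficients mod 7: 3·t ≡ 0 (mod 7).
    The inverse of 3 mod 7 is 5 (since 3·5 = 15 = 2·7 + 1), so t ≡ 5·0 = 0 ≡ 0 (mod 7).
    Then x = 21 + 24·0 = 21, valid modulo lcm(24, 7) = 168: x ≡ 21 (mod 168).
Verify: 21 mod 8 = 5 ✓, 21 mod 3 = 0 ✓, 21 mod 7 = 0 ✓.

x ≡ 21 (mod 168).


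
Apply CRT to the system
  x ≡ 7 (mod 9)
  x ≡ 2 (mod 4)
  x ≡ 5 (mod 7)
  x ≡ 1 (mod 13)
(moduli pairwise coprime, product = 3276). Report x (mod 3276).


Product of moduli M = 9 · 4 · 7 · 13 = 3276.
Merge one congruence at a time:
  Start: x ≡ 7 (mod 9).
  Combine with x ≡ 2 (mod 4); new modulus lcm = 36.
    Write x = 7 + 9·t and substitute into x ≡ 2 (mod 4): 9·t ≡ 2 − 7 = -5 (mod 4).
    Reduce coefficients mod 4: 1·t ≡ 3 (mod 4).
    So t ≡ 3 (mod 4).
    Then x = 7 + 9·3 = 34, valid modulo lcm(9, 4) = 36: x ≡ 34 (mod 36).
  Combine with x ≡ 5 (mod 7); new modulus lcm = 252.
    Write x = 34 + 36·t and substitute into x ≡ 5 (mod 7): 36·t ≡ 5 − 34 = -29 (mod 7).
    Reduce coefficients mod 7: 1·t ≡ 6 (mod 7).
    So t ≡ 6 (mod 7).
    Then x = 34 + 36·6 = 250, valid modulo lcm(36, 7) = 252: x ≡ 250 (mod 252).
  Combine with x ≡ 1 (mod 13); new modulus lcm = 3276.
    Write x = 250 + 252·t and substitute into x ≡ 1 (mod 13): 252·t ≡ 1 − 250 = -249 (mod 13).
    Reduce coefficients mod 13: 5·t ≡ 11 (mod 13).
    The inverse of 5 mod 13 is 8 (since 5·8 = 40 = 3·13 + 1), so t ≡ 8·11 = 88 ≡ 10 (mod 13).
    Then x = 250 + 252·10 = 2770, valid modulo lcm(252, 13) = 3276: x ≡ 2770 (mod 3276).
Verify against each original: 2770 mod 9 = 7, 2770 mod 4 = 2, 2770 mod 7 = 5, 2770 mod 13 = 1.

x ≡ 2770 (mod 3276).


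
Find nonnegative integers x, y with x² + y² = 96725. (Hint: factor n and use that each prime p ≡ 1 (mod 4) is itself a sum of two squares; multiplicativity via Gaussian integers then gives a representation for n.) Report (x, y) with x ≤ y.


Step 1: Factor n = 96725 = 5^2 · 53 · 73.
Step 2: Check the mod-4 condition on each prime factor: 5 ≡ 1 (mod 4), exponent 2; 53 ≡ 1 (mod 4), exponent 1; 73 ≡ 1 (mod 4), exponent 1.
All primes ≡ 3 (mod 4) appear to even exponent (or don't appear), so by the two-squares theorem n IS expressible as a sum of two squares.
Step 3: Build a representation. Group n = k² · m with k = 5 and m = 53 · 73 = 3869 (a product of primes ≡ 1 (mod 4)); a representation of m scales to one of n via (k·x)² + (k·y)² = k²(x² + y²). Each prime p ≡ 1 (mod 4) is itself a sum of two squares; find a² by testing p − a² for a perfect square:
  53: 53 − 1² = 52, 53 − 2² = 49 = 7² ⇒ 53 = 2² + 7².
  73: 73 − 1² = 72, 73 − 2² = 69, 73 − 3² = 64 = 8² ⇒ 73 = 3² + 8².
  Combine using the Brahmagupta–Fibonacci identity (a² + b²)(c² + d²) = (ac − bd)² + (ad + bc)² = (ac + bd)² + (ad − bc)²:
  53 · 73 = 3869: from (2² + 7²)(3² + 8²), take (2·3 − 7·8, 2·8 + 7·3) = (6 − 56, 16 + 21) = (-50, 37); dropping signs (only squares matter) gives (50, 37); check 50² + 37² = 2500 + 1369 = 3869 ✓.
  Scale by k = 5: (5·50, 5·37) = (250, 185).
Step 4: Order so x ≤ y and verify: 185² + 250² = 34225 + 62500 = 96725 = n. ✓

n = 96725 = 185² + 250² (one valid representation with x ≤ y).


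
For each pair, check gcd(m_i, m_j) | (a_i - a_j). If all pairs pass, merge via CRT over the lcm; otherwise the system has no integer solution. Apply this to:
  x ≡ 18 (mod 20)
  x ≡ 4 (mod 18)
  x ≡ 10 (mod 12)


Moduli 20, 18, 12 are not pairwise coprime, so CRT works modulo lcm(m_i) when all pairwise compatibility conditions hold.
Pairwise compatibility: gcd(m_i, m_j) must divide a_i - a_j for every pair.
Merge one congruence at a time:
  Start: x ≡ 18 (mod 20).
  Combine with x ≡ 4 (mod 18): gcd(20, 18) = 2; 4 - 18 = -14, which IS divisible by 2, so compatible.
    Write x = 18 + 20·t and substitute into x ≡ 4 (mod 18): 20·t ≡ 4 − 18 = -14 (mod 18).
    Divide the congruence (and modulus) by g = 2: 10·t ≡ -7 (mod 9).
    Reduce coefficients mod 9: 1·t ≡ 2 (mod 9).
    So t ≡ 2 (mod 9).
    Then x = 18 + 20·2 = 58, valid modulo lcm(20, 18) = 180: x ≡ 58 (mod 180).
  Combine with x ≡ 10 (mod 12): gcd(180, 12) = 12; 10 - 58 = -48, which IS divisible by 12, so compatible.
    Write x = 58 + 180·t and substitute into x ≡ 10 (mod 12): 180·t ≡ 10 − 58 = -48 (mod 12).
    Divide the congruence (and modulus) by g = 12: 15·t ≡ -4 (mod 1).
    Modulo 1 every t works; take t = 0.
    Then x = 58 + 180·0 = 58, valid modulo lcm(180, 12) = 180: x ≡ 58 (mod 180).
Verify: 58 mod 20 = 18, 58 mod 18 = 4, 58 mod 12 = 10.

x ≡ 58 (mod 180).


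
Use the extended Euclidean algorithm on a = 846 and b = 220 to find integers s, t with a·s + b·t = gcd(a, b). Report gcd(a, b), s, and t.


Euclidean algorithm on (846, 220) — divide until remainder is 0:
  846 = 3 · 220 + 186
  220 = 1 · 186 + 34
  186 = 5 · 34 + 16
  34 = 2 · 16 + 2
  16 = 8 · 2 + 0
gcd(846, 220) = 2.
Track Bezout coefficients alongside the remainders: start with r₀ = 846 = a·1 + b·0 (s = 1, t = 0) and r₁ = 220 = a·0 + b·1 (s = 0, t = 1); each new remainder r_{k+1} = r_{k-1} − q_k·r_k inherits s_{k+1} = s_{k-1} − q_k·s_k, t_{k+1} = t_{k-1} − q_k·t_k, so r_k = a·s_k + b·t_k at every step:
  q = 3: r = 186, s = 1 − 3·0 = 1, t = 0 − 3·1 = -3  (check: 846·1 + 220·(-3) = 186)
  q = 1: r = 34, s = 0 − 1·1 = -1, t = 1 − 1·(-3) = 4  (check: 846·(-1) + 220·4 = 34)
  q = 5: r = 16, s = 1 − 5·(-1) = 6, t = -3 − 5·4 = -23  (check: 846·6 + 220·(-23) = 16)
  q = 2: r = 2, s = -1 − 2·6 = -13, t = 4 − 2·(-23) = 50  (check: 846·(-13) + 220·50 = 2)
The row with r = 2 (the gcd) gives the Bezout coefficients s = -13, t = 50.
Result: 846 · (-13) + 220 · (50) = 2.

gcd(846, 220) = 2; s = -13, t = 50 (check: 846·(-13) + 220·50 = 2).


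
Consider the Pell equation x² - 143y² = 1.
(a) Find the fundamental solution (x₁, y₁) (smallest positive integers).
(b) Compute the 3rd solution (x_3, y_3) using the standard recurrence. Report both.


Step 1: Find the fundamental solution (x₁, y₁) of x² - 143y² = 1.
  Expand √143 as a continued fraction. a₀ = ⌊√143⌋ = 11; iterate m_{k+1} = d_k·a_k − m_k, d_{k+1} = (143 − m_{k+1}²)/d_k, a_{k+1} = ⌊(a₀ + m_{k+1})/d_{k+1}⌋ (starting m₀ = 0, d₀ = 1), with convergents p_k = a_k·p_{k-1} + p_{k-2}, q_k = a_k·q_{k-1} + q_{k-2} (p₋₁ = 1, q₋₁ = 0):
  k = 0: a₀ = 11; p₀/q₀ = 11/1; p₀² − 143·q₀² = 121 − 143 = -22.
  k = 1: m = 11, d = 22, a = ⌊(11 + 11)/22⌋ = 1; p/q = (1·11 + 1)/(1·1 + 0) = 12/1; p² − 143·q² = 144 − 143 = 1.
  The first convergent with p² − 143·q² = 1 gives the fundamental solution (x₁, y₁) = (12, 1).
Step 2: Apply the recurrence (x_{n+1}, y_{n+1}) = (x₁x_n + 143y₁y_n, x₁y_n + y₁x_n) repeatedly.
  From (x_1, y_1) = (12, 1): x_2 = 12·12 + 143·1·1 = 287; y_2 = 12·1 + 1·12 = 24.
  From (x_2, y_2) = (287, 24): x_3 = 12·287 + 143·1·24 = 6876; y_3 = 12·24 + 1·287 = 575.
Step 3: Verify x_3² - 143·y_3² = 47279376 - 47279375 = 1 (should be 1). ✓

(x_1, y_1) = (12, 1); (x_3, y_3) = (6876, 575).


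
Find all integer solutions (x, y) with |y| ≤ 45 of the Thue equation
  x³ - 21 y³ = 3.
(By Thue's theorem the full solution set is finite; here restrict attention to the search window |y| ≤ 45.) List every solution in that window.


The equation is x³ - 21y³ = 3. For fixed y, x³ = 21·y³ + 3, so a solution requires the RHS to be a perfect cube.
Strategy: iterate y from -45 to 45, compute RHS = 21·y³ + 3, and check whether it is a (positive or negative) perfect cube.
Check small values of y:
  y = 0: RHS = 3 is not a perfect cube.
  y = 1: RHS = 24 is not a perfect cube.
  y = -1: RHS = -18 is not a perfect cube.
  y = 2: RHS = 171 is not a perfect cube.
  y = -2: RHS = -165 is not a perfect cube.
  y = 3: RHS = 570 is not a perfect cube.
  y = -3: RHS = -564 is not a perfect cube.
Continuing the search up to |y| = 45 finds no solutions either.
No (x, y) in the scanned range satisfies the equation.

No integer solutions with |y| ≤ 45.


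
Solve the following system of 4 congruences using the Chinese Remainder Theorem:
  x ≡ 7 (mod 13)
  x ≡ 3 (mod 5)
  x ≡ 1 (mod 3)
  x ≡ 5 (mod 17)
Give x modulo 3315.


Product of moduli M = 13 · 5 · 3 · 17 = 3315.
Merge one congruence at a time:
  Start: x ≡ 7 (mod 13).
  Combine with x ≡ 3 (mod 5); new modulus lcm = 65.
    Write x = 7 + 13·t and substitute into x ≡ 3 (mod 5): 13·t ≡ 3 − 7 = -4 (mod 5).
    Reduce coefficients mod 5: 3·t ≡ 1 (mod 5).
    The inverse of 3 mod 5 is 2 (since 3·2 = 6 = 1·5 + 1), so t ≡ 2·1 = 2 ≡ 2 (mod 5).
    Then x = 7 + 13·2 = 33, valid modulo lcm(13, 5) = 65: x ≡ 33 (mod 65).
  Combine with x ≡ 1 (mod 3); new modulus lcm = 195.
    Write x = 33 + 65·t and substitute into x ≡ 1 (mod 3): 65·t ≡ 1 − 33 = -32 (mod 3).
    Reduce coefficients mod 3: 2·t ≡ 1 (mod 3).
    The inverse of 2 mod 3 is 2 (since 2·2 = 4 = 1·3 + 1), so t ≡ 2·1 = 2 ≡ 2 (mod 3).
    Then x = 33 + 65·2 = 163, valid modulo lcm(65, 3) = 195: x ≡ 163 (mod 195).
  Combine with x ≡ 5 (mod 17); new modulus lcm = 3315.
    Write x = 163 + 195·t and substitute into x ≡ 5 (mod 17): 195·t ≡ 5 − 163 = -158 (mod 17).
    Reduce coefficients mod 17: 8·t ≡ 12 (mod 17).
    The inverse of 8 mod 17 is 15 (since 8·15 = 120 = 7·17 + 1), so t ≡ 15·12 = 180 ≡ 10 (mod 17).
    Then x = 163 + 195·10 = 2113, valid modulo lcm(195, 17) = 3315: x ≡ 2113 (mod 3315).
Verify against each original: 2113 mod 13 = 7, 2113 mod 5 = 3, 2113 mod 3 = 1, 2113 mod 17 = 5.

x ≡ 2113 (mod 3315).


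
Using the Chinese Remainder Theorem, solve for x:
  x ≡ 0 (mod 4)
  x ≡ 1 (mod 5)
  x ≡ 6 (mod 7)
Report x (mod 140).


Moduli 4, 5, 7 are pairwise coprime; by CRT there is a unique solution modulo M = 4 · 5 · 7 = 140.
Solve pairwise, accumulating the modulus:
  Start with x ≡ 0 (mod 4).
  Combine with x ≡ 1 (mod 5): since gcd(4, 5) = 1, we get a unique residue mod 20.
    Write x = 0 + 4·t and substitute into x ≡ 1 (mod 5): 4·t ≡ 1 − 0 = 1 (mod 5).
    The inverse of 4 mod 5 is 4 (since 4·4 = 16 = 3·5 + 1), so t ≡ 4·1 = 4 ≡ 4 (mod 5).
    Then x = 0 + 4·4 = 16, valid modulo lcm(4, 5) = 20: x ≡ 16 (mod 20).
  Combine with x ≡ 6 (mod 7): since gcd(20, 7) = 1, we get a unique residue mod 140.
    Write x = 16 + 20·t and substitute into x ≡ 6 (mod 7): 20·t ≡ 6 − 16 = -10 (mod 7).
    Reduce coefficients mod 7: 6·t ≡ 4 (mod 7).
    The inverse of 6 mod 7 is 6 (since 6·6 = 36 = 5·7 + 1), so t ≡ 6·4 = 24 ≡ 3 (mod 7).
    Then x = 16 + 20·3 = 76, valid modulo lcm(20, 7) = 140: x ≡ 76 (mod 140).
Verify: 76 mod 4 = 0 ✓, 76 mod 5 = 1 ✓, 76 mod 7 = 6 ✓.

x ≡ 76 (mod 140).


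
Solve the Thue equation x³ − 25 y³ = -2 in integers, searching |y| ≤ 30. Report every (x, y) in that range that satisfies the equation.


The equation is x³ - 25y³ = -2. For fixed y, x³ = 25·y³ − 2, so a solution requires the RHS to be a perfect cube.
Strategy: iterate y from -30 to 30, compute RHS = 25·y³ − 2, and check whether it is a (positive or negative) perfect cube.
Check small values of y:
  y = 0: RHS = -2 is not a perfect cube.
  y = 1: RHS = 23 is not a perfect cube.
  y = -1: RHS = -27 = (-3)³ ⇒ x = -3 works.
  y = 2: RHS = 198 is not a perfect cube.
  y = -2: RHS = -202 is not a perfect cube.
  y = 3: RHS = 673 is not a perfect cube.
  y = -3: RHS = -677 is not a perfect cube.
Continuing the search up to |y| = 30 finds no further solutions beyond those listed.
Collected solutions: (-3, -1).

Solutions (with |y| ≤ 30): (-3, -1).


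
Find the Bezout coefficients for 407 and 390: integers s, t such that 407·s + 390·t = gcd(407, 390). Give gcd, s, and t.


Euclidean algorithm on (407, 390) — divide until remainder is 0:
  407 = 1 · 390 + 17
  390 = 22 · 17 + 16
  17 = 1 · 16 + 1
  16 = 16 · 1 + 0
gcd(407, 390) = 1.
Track Bezout coefficients alongside the remainders: start with r₀ = 407 = a·1 + b·0 (s = 1, t = 0) and r₁ = 390 = a·0 + b·1 (s = 0, t = 1); each new remainder r_{k+1} = r_{k-1} − q_k·r_k inherits s_{k+1} = s_{k-1} − q_k·s_k, t_{k+1} = t_{k-1} − q_k·t_k, so r_k = a·s_k + b·t_k at every step:
  q = 1: r = 17, s = 1 − 1·0 = 1, t = 0 − 1·1 = -1  (check: 407·1 + 390·(-1) = 17)
  q = 22: r = 16, s = 0 − 22·1 = -22, t = 1 − 22·(-1) = 23  (check: 407·(-22) + 390·23 = 16)
  q = 1: r = 1, s = 1 − 1·(-22) = 23, t = -1 − 1·23 = -24  (check: 407·23 + 390·(-24) = 1)
The row with r = 1 (the gcd) gives the Bezout coefficients s = 23, t = -24.
Result: 407 · (23) + 390 · (-24) = 1.

gcd(407, 390) = 1; s = 23, t = -24 (check: 407·23 + 390·(-24) = 1).


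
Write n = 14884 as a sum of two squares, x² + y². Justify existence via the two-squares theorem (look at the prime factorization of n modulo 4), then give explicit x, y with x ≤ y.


Step 1: Factor n = 14884 = 2^2 · 61^2.
Step 2: Check the mod-4 condition on each prime factor: 2 = 2 (special); 61 ≡ 1 (mod 4), exponent 2.
All primes ≡ 3 (mod 4) appear to even exponent (or don't appear), so by the two-squares theorem n IS expressible as a sum of two squares.
Step 3: Build a representation. Group n = k² · m with k = 2 and m = 61 · 61 = 3721 (a product of primes ≡ 1 (mod 4)); a representation of m scales to one of n via (k·x)² + (k·y)² = k²(x² + y²). Each prime p ≡ 1 (mod 4) is itself a sum of two squares; find a² by testing p − a² for a perfect square:
  61: 61 − 1² = 60, 61 − 2² = 57, 61 − 3² = 52, 61 − 4² = 45, 61 − 5² = 36 = 6² ⇒ 61 = 5² + 6².
  Combine using the Brahmagupta–Fibonacci identity (a² + b²)(c² + d²) = (ac − bd)² + (ad + bc)² = (ac + bd)² + (ad − bc)²:
  61 · 61 = 3721: from (5² + 6²)(5² + 6²), take (5·5 − 6·6, 5·6 + 6·5) = (25 − 36, 30 + 30) = (-11, 60); dropping signs (only squares matter) gives (11, 60); check 11² + 60² = 121 + 3600 = 3721 ✓.
  Scale by k = 2: (2·11, 2·60) = (22, 120).
Step 4: Order so x ≤ y and verify: 22² + 120² = 484 + 14400 = 14884 = n. ✓

n = 14884 = 22² + 120² (one valid representation with x ≤ y).


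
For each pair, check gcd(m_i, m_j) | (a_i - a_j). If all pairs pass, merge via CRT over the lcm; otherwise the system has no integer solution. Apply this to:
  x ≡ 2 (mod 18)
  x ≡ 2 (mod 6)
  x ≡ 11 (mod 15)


Moduli 18, 6, 15 are not pairwise coprime, so CRT works modulo lcm(m_i) when all pairwise compatibility conditions hold.
Pairwise compatibility: gcd(m_i, m_j) must divide a_i - a_j for every pair.
Merge one congruence at a time:
  Start: x ≡ 2 (mod 18).
  Combine with x ≡ 2 (mod 6): gcd(18, 6) = 6; 2 - 2 = 0, which IS divisible by 6, so compatible.
    Write x = 2 + 18·t and substitute into x ≡ 2 (mod 6): 18·t ≡ 2 − 2 = 0 (mod 6).
    Divide the congruence (and modulus) by g = 6: 3·t ≡ 0 (mod 1).
    Modulo 1 every t works; take t = 0.
    Then x = 2 + 18·0 = 2, valid modulo lcm(18, 6) = 18: x ≡ 2 (mod 18).
  Combine with x ≡ 11 (mod 15): gcd(18, 15) = 3; 11 - 2 = 9, which IS divisible by 3, so compatible.
    Write x = 2 + 18·t and substitute into x ≡ 11 (mod 15): 18·t ≡ 11 − 2 = 9 (mod 15).
    Divide the congruence (and modulus) by g = 3: 6·t ≡ 3 (mod 5).
    Reduce coefficients mod 5: 1·t ≡ 3 (mod 5).
    So t ≡ 3 (mod 5).
    Then x = 2 + 18·3 = 56, valid modulo lcm(18, 15) = 90: x ≡ 56 (mod 90).
Verify: 56 mod 18 = 2, 56 mod 6 = 2, 56 mod 15 = 11.

x ≡ 56 (mod 90).


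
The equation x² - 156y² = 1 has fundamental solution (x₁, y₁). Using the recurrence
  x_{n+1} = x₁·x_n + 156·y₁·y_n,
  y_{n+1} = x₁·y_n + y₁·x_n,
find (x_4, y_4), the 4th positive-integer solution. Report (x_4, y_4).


Step 1: Find the fundamental solution (x₁, y₁) of x² - 156y² = 1.
  Expand √156 as a continued fraction. a₀ = ⌊√156⌋ = 12; iterate m_{k+1} = d_k·a_k − m_k, d_{k+1} = (156 − m_{k+1}²)/d_k, a_{k+1} = ⌊(a₀ + m_{k+1})/d_{k+1}⌋ (starting m₀ = 0, d₀ = 1), with convergents p_k = a_k·p_{k-1} + p_{k-2}, q_k = a_k·q_{k-1} + q_{k-2} (p₋₁ = 1, q₋₁ = 0):
  k = 0: a₀ = 12; p₀/q₀ = 12/1; p₀² − 156·q₀² = 144 − 156 = -12.
  k = 1: m = 12, d = 12, a = ⌊(12 + 12)/12⌋ = 2; p/q = (2·12 + 1)/(2·1 + 0) = 25/2; p² − 156·q² = 625 − 624 = 1.
  The first convergent with p² − 156·q² = 1 gives the fundamental solution (x₁, y₁) = (25, 2).
Step 2: Apply the recurrence (x_{n+1}, y_{n+1}) = (x₁x_n + 156y₁y_n, x₁y_n + y₁x_n) repeatedly.
  From (x_1, y_1) = (25, 2): x_2 = 25·25 + 156·2·2 = 1249; y_2 = 25·2 + 2·25 = 100.
  From (x_2, y_2) = (1249, 100): x_3 = 25·1249 + 156·2·100 = 62425; y_3 = 25·100 + 2·1249 = 4998.
  From (x_3, y_3) = (62425, 4998): x_4 = 25·62425 + 156·2·4998 = 3120001; y_4 = 25·4998 + 2·62425 = 249800.
Step 3: Verify x_4² - 156·y_4² = 9734406240001 - 9734406240000 = 1 (should be 1). ✓

(x_1, y_1) = (25, 2); (x_4, y_4) = (3120001, 249800).


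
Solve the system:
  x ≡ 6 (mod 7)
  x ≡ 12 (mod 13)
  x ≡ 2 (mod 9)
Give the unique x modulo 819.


Moduli 7, 13, 9 are pairwise coprime; by CRT there is a unique solution modulo M = 7 · 13 · 9 = 819.
Solve pairwise, accumulating the modulus:
  Start with x ≡ 6 (mod 7).
  Combine with x ≡ 12 (mod 13): since gcd(7, 13) = 1, we get a unique residue mod 91.
    Write x = 6 + 7·t and substitute into x ≡ 12 (mod 13): 7·t ≡ 12 − 6 = 6 (mod 13).
    The inverse of 7 mod 13 is 2 (since 7·2 = 14 = 1·13 + 1), so t ≡ 2·6 = 12 ≡ 12 (mod 13).
    Then x = 6 + 7·12 = 90, valid modulo lcm(7, 13) = 91: x ≡ 90 (mod 91).
  Combine with x ≡ 2 (mod 9): since gcd(91, 9) = 1, we get a unique residue mod 819.
    Write x = 90 + 91·t and substitute into x ≡ 2 (mod 9): 91·t ≡ 2 − 90 = -88 (mod 9).
    Reduce coefficients mod 9: 1·t ≡ 2 (mod 9).
    So t ≡ 2 (mod 9).
    Then x = 90 + 91·2 = 272, valid modulo lcm(91, 9) = 819: x ≡ 272 (mod 819).
Verify: 272 mod 7 = 6 ✓, 272 mod 13 = 12 ✓, 272 mod 9 = 2 ✓.

x ≡ 272 (mod 819).


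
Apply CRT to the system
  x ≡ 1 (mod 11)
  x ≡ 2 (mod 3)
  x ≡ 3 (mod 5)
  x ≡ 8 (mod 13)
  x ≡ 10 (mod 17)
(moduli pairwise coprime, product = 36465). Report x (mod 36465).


Product of moduli M = 11 · 3 · 5 · 13 · 17 = 36465.
Merge one congruence at a time:
  Start: x ≡ 1 (mod 11).
  Combine with x ≡ 2 (mod 3); new modulus lcm = 33.
    Write x = 1 + 11·t and substitute into x ≡ 2 (mod 3): 11·t ≡ 2 − 1 = 1 (mod 3).
    Reduce coefficients mod 3: 2·t ≡ 1 (mod 3).
    The inverse of 2 mod 3 is 2 (since 2·2 = 4 = 1·3 + 1), so t ≡ 2·1 = 2 ≡ 2 (mod 3).
    Then x = 1 + 11·2 = 23, valid modulo lcm(11, 3) = 33: x ≡ 23 (mod 33).
  Combine with x ≡ 3 (mod 5); new modulus lcm = 165.
    Write x = 23 + 33·t and substitute into x ≡ 3 (mod 5): 33·t ≡ 3 − 23 = -20 (mod 5).
    Reduce coefficients mod 5: 3·t ≡ 0 (mod 5).
    The inverse of 3 mod 5 is 2 (since 3·2 = 6 = 1·5 + 1), so t ≡ 2·0 = 0 ≡ 0 (mod 5).
    Then x = 23 + 33·0 = 23, valid modulo lcm(33, 5) = 165: x ≡ 23 (mod 165).
  Combine with x ≡ 8 (mod 13); new modulus lcm = 2145.
    Write x = 23 + 165·t and substitute into x ≡ 8 (mod 13): 165·t ≡ 8 − 23 = -15 (mod 13).
    Reduce coefficients mod 13: 9·t ≡ 11 (mod 13).
    The inverse of 9 mod 13 is 3 (since 9·3 = 27 = 2·13 + 1), so t ≡ 3·11 = 33 ≡ 7 (mod 13).
    Then x = 23 + 165·7 = 1178, valid modulo lcm(165, 13) = 2145: x ≡ 1178 (mod 2145).
  Combine with x ≡ 10 (mod 17); new modulus lcm = 36465.
    Write x = 1178 + 2145·t and substitute into x ≡ 10 (mod 17): 2145·t ≡ 10 − 1178 = -1168 (mod 17).
    Reduce coefficients mod 17: 3·t ≡ 5 (mod 17).
    The inverse of 3 mod 17 is 6 (since 3·6 = 18 = 1·17 + 1), so t ≡ 6·5 = 30 ≡ 13 (mod 17).
    Then x = 1178 + 2145·13 = 29063, valid modulo lcm(2145, 17) = 36465: x ≡ 29063 (mod 36465).
Verify against each original: 29063 mod 11 = 1, 29063 mod 3 = 2, 29063 mod 5 = 3, 29063 mod 13 = 8, 29063 mod 17 = 10.

x ≡ 29063 (mod 36465).


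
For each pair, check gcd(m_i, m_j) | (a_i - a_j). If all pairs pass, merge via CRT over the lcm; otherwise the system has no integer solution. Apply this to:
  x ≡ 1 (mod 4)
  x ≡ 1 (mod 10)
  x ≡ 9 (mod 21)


Moduli 4, 10, 21 are not pairwise coprime, so CRT works modulo lcm(m_i) when all pairwise compatibility conditions hold.
Pairwise compatibility: gcd(m_i, m_j) must divide a_i - a_j for every pair.
Merge one congruence at a time:
  Start: x ≡ 1 (mod 4).
  Combine with x ≡ 1 (mod 10): gcd(4, 10) = 2; 1 - 1 = 0, which IS divisible by 2, so compatible.
    Write x = 1 + 4·t and substitute into x ≡ 1 (mod 10): 4·t ≡ 1 − 1 = 0 (mod 10).
    Divide the congruence (and modulus) by g = 2: 2·t ≡ 0 (mod 5).
    The inverse of 2 mod 5 is 3 (since 2·3 = 6 = 1·5 + 1), so t ≡ 3·0 = 0 ≡ 0 (mod 5).
    Then x = 1 + 4·0 = 1, valid modulo lcm(4, 10) = 20: x ≡ 1 (mod 20).
  Combine with x ≡ 9 (mod 21): gcd(20, 21) = 1; 9 - 1 = 8, which IS divisible by 1, so compatible.
    Write x = 1 + 20·t and substitute into x ≡ 9 (mod 21): 20·t ≡ 9 − 1 = 8 (mod 21).
    The inverse of 20 mod 21 is 20 (since 20·20 = 400 = 19·21 + 1), so t ≡ 20·8 = 160 ≡ 13 (mod 21).
    Then x = 1 + 20·13 = 261, valid modulo lcm(20, 21) = 420: x ≡ 261 (mod 420).
Verify: 261 mod 4 = 1, 261 mod 10 = 1, 261 mod 21 = 9.

x ≡ 261 (mod 420).


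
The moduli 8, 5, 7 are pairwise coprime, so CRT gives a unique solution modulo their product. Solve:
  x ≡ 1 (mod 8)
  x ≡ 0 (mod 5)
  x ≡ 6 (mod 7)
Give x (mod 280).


Moduli 8, 5, 7 are pairwise coprime; by CRT there is a unique solution modulo M = 8 · 5 · 7 = 280.
Solve pairwise, accumulating the modulus:
  Start with x ≡ 1 (mod 8).
  Combine with x ≡ 0 (mod 5): since gcd(8, 5) = 1, we get a unique residue mod 40.
    Write x = 1 + 8·t and substitute into x ≡ 0 (mod 5): 8·t ≡ 0 − 1 = -1 (mod 5).
    Reduce coefficients mod 5: 3·t ≡ 4 (mod 5).
    The inverse of 3 mod 5 is 2 (since 3·2 = 6 = 1·5 + 1), so t ≡ 2·4 = 8 ≡ 3 (mod 5).
    Then x = 1 + 8·3 = 25, valid modulo lcm(8, 5) = 40: x ≡ 25 (mod 40).
  Combine with x ≡ 6 (mod 7): since gcd(40, 7) = 1, we get a unique residue mod 280.
    Write x = 25 + 40·t and substitute into x ≡ 6 (mod 7): 40·t ≡ 6 − 25 = -19 (mod 7).
    Reduce coefficients mod 7: 5·t ≡ 2 (mod 7).
    The inverse of 5 mod 7 is 3 (since 5·3 = 15 = 2·7 + 1), so t ≡ 3·2 = 6 ≡ 6 (mod 7).
    Then x = 25 + 40·6 = 265, valid modulo lcm(40, 7) = 280: x ≡ 265 (mod 280).
Verify: 265 mod 8 = 1 ✓, 265 mod 5 = 0 ✓, 265 mod 7 = 6 ✓.

x ≡ 265 (mod 280).
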